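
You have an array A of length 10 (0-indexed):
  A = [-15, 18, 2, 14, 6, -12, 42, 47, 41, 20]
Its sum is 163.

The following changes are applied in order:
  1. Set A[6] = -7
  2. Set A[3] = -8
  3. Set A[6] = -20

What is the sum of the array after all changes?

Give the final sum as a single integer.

Answer: 79

Derivation:
Initial sum: 163
Change 1: A[6] 42 -> -7, delta = -49, sum = 114
Change 2: A[3] 14 -> -8, delta = -22, sum = 92
Change 3: A[6] -7 -> -20, delta = -13, sum = 79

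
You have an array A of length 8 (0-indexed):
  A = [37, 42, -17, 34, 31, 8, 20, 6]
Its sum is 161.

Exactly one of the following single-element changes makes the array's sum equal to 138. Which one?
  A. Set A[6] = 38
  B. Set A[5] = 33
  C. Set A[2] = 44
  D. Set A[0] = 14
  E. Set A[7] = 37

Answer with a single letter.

Option A: A[6] 20->38, delta=18, new_sum=161+(18)=179
Option B: A[5] 8->33, delta=25, new_sum=161+(25)=186
Option C: A[2] -17->44, delta=61, new_sum=161+(61)=222
Option D: A[0] 37->14, delta=-23, new_sum=161+(-23)=138 <-- matches target
Option E: A[7] 6->37, delta=31, new_sum=161+(31)=192

Answer: D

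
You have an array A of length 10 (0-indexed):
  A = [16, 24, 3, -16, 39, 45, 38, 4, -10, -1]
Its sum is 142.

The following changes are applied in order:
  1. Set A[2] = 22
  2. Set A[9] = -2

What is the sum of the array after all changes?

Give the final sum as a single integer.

Initial sum: 142
Change 1: A[2] 3 -> 22, delta = 19, sum = 161
Change 2: A[9] -1 -> -2, delta = -1, sum = 160

Answer: 160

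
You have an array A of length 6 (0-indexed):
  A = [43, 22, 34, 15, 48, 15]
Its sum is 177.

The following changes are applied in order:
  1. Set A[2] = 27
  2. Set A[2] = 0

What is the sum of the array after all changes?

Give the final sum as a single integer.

Initial sum: 177
Change 1: A[2] 34 -> 27, delta = -7, sum = 170
Change 2: A[2] 27 -> 0, delta = -27, sum = 143

Answer: 143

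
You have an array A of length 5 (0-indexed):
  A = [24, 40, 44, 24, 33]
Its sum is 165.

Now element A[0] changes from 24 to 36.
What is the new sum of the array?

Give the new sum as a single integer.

Answer: 177

Derivation:
Old value at index 0: 24
New value at index 0: 36
Delta = 36 - 24 = 12
New sum = old_sum + delta = 165 + (12) = 177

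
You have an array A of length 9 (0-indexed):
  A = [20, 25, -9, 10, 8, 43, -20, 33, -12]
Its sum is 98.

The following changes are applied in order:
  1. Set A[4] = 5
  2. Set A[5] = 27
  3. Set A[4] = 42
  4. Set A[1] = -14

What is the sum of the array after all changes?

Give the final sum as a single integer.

Answer: 77

Derivation:
Initial sum: 98
Change 1: A[4] 8 -> 5, delta = -3, sum = 95
Change 2: A[5] 43 -> 27, delta = -16, sum = 79
Change 3: A[4] 5 -> 42, delta = 37, sum = 116
Change 4: A[1] 25 -> -14, delta = -39, sum = 77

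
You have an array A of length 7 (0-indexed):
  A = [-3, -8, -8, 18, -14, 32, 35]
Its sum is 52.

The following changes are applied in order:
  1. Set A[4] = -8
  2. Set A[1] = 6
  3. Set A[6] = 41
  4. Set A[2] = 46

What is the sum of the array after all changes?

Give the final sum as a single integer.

Initial sum: 52
Change 1: A[4] -14 -> -8, delta = 6, sum = 58
Change 2: A[1] -8 -> 6, delta = 14, sum = 72
Change 3: A[6] 35 -> 41, delta = 6, sum = 78
Change 4: A[2] -8 -> 46, delta = 54, sum = 132

Answer: 132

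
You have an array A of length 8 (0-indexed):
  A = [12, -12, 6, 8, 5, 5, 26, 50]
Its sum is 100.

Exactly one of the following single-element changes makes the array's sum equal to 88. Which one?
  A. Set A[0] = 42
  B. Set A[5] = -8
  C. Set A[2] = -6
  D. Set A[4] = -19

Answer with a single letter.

Option A: A[0] 12->42, delta=30, new_sum=100+(30)=130
Option B: A[5] 5->-8, delta=-13, new_sum=100+(-13)=87
Option C: A[2] 6->-6, delta=-12, new_sum=100+(-12)=88 <-- matches target
Option D: A[4] 5->-19, delta=-24, new_sum=100+(-24)=76

Answer: C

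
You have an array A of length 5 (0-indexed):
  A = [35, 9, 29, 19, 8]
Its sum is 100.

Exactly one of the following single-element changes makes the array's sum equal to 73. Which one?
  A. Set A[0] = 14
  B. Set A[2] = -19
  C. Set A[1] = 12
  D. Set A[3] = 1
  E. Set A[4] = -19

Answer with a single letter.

Option A: A[0] 35->14, delta=-21, new_sum=100+(-21)=79
Option B: A[2] 29->-19, delta=-48, new_sum=100+(-48)=52
Option C: A[1] 9->12, delta=3, new_sum=100+(3)=103
Option D: A[3] 19->1, delta=-18, new_sum=100+(-18)=82
Option E: A[4] 8->-19, delta=-27, new_sum=100+(-27)=73 <-- matches target

Answer: E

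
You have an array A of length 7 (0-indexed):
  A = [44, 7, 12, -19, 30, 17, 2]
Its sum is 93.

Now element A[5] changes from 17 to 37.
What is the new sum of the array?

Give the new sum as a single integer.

Old value at index 5: 17
New value at index 5: 37
Delta = 37 - 17 = 20
New sum = old_sum + delta = 93 + (20) = 113

Answer: 113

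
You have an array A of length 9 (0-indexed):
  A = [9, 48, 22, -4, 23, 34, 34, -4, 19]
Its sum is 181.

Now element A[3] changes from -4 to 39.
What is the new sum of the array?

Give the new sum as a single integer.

Old value at index 3: -4
New value at index 3: 39
Delta = 39 - -4 = 43
New sum = old_sum + delta = 181 + (43) = 224

Answer: 224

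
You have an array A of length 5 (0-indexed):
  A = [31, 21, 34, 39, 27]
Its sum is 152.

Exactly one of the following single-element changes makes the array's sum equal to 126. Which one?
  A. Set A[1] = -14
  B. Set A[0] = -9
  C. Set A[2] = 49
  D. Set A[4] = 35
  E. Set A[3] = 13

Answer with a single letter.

Answer: E

Derivation:
Option A: A[1] 21->-14, delta=-35, new_sum=152+(-35)=117
Option B: A[0] 31->-9, delta=-40, new_sum=152+(-40)=112
Option C: A[2] 34->49, delta=15, new_sum=152+(15)=167
Option D: A[4] 27->35, delta=8, new_sum=152+(8)=160
Option E: A[3] 39->13, delta=-26, new_sum=152+(-26)=126 <-- matches target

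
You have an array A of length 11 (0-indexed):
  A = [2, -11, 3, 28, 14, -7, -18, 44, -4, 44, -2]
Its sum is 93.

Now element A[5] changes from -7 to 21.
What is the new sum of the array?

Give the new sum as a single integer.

Old value at index 5: -7
New value at index 5: 21
Delta = 21 - -7 = 28
New sum = old_sum + delta = 93 + (28) = 121

Answer: 121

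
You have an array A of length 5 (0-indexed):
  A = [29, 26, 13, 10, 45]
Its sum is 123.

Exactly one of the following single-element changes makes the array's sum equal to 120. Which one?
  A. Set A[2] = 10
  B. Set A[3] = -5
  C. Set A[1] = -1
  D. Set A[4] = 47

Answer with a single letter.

Option A: A[2] 13->10, delta=-3, new_sum=123+(-3)=120 <-- matches target
Option B: A[3] 10->-5, delta=-15, new_sum=123+(-15)=108
Option C: A[1] 26->-1, delta=-27, new_sum=123+(-27)=96
Option D: A[4] 45->47, delta=2, new_sum=123+(2)=125

Answer: A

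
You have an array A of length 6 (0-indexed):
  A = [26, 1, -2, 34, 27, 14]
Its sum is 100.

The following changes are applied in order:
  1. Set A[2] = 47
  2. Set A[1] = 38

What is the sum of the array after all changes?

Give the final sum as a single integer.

Initial sum: 100
Change 1: A[2] -2 -> 47, delta = 49, sum = 149
Change 2: A[1] 1 -> 38, delta = 37, sum = 186

Answer: 186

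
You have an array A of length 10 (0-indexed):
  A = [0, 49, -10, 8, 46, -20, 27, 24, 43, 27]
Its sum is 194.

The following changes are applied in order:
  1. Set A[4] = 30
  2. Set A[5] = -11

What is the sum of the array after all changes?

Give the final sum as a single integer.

Answer: 187

Derivation:
Initial sum: 194
Change 1: A[4] 46 -> 30, delta = -16, sum = 178
Change 2: A[5] -20 -> -11, delta = 9, sum = 187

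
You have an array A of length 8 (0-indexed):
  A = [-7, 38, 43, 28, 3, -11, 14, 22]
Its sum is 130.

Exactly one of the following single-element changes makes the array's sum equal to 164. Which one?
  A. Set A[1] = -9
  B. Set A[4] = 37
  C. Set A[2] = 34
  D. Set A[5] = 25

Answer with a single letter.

Answer: B

Derivation:
Option A: A[1] 38->-9, delta=-47, new_sum=130+(-47)=83
Option B: A[4] 3->37, delta=34, new_sum=130+(34)=164 <-- matches target
Option C: A[2] 43->34, delta=-9, new_sum=130+(-9)=121
Option D: A[5] -11->25, delta=36, new_sum=130+(36)=166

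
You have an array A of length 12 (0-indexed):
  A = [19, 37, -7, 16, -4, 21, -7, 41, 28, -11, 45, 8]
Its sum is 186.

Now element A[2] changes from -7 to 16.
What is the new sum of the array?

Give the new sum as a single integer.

Old value at index 2: -7
New value at index 2: 16
Delta = 16 - -7 = 23
New sum = old_sum + delta = 186 + (23) = 209

Answer: 209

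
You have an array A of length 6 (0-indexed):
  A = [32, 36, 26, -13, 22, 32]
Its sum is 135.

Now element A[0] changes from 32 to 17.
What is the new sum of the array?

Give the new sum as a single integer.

Answer: 120

Derivation:
Old value at index 0: 32
New value at index 0: 17
Delta = 17 - 32 = -15
New sum = old_sum + delta = 135 + (-15) = 120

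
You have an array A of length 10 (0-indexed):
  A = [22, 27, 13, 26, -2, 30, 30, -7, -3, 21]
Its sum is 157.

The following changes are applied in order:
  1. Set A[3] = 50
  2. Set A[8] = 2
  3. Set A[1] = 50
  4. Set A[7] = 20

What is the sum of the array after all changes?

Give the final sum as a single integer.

Initial sum: 157
Change 1: A[3] 26 -> 50, delta = 24, sum = 181
Change 2: A[8] -3 -> 2, delta = 5, sum = 186
Change 3: A[1] 27 -> 50, delta = 23, sum = 209
Change 4: A[7] -7 -> 20, delta = 27, sum = 236

Answer: 236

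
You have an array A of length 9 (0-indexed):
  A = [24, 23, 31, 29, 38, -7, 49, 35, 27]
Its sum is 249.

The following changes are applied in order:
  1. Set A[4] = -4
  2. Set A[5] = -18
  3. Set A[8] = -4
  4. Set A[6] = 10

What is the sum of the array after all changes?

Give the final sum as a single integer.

Initial sum: 249
Change 1: A[4] 38 -> -4, delta = -42, sum = 207
Change 2: A[5] -7 -> -18, delta = -11, sum = 196
Change 3: A[8] 27 -> -4, delta = -31, sum = 165
Change 4: A[6] 49 -> 10, delta = -39, sum = 126

Answer: 126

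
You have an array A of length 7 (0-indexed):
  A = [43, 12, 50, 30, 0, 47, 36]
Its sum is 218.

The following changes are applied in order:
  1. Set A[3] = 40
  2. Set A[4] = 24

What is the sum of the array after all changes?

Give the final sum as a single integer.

Answer: 252

Derivation:
Initial sum: 218
Change 1: A[3] 30 -> 40, delta = 10, sum = 228
Change 2: A[4] 0 -> 24, delta = 24, sum = 252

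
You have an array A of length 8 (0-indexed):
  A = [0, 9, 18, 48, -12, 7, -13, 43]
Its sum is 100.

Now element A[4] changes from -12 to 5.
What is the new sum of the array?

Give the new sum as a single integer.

Old value at index 4: -12
New value at index 4: 5
Delta = 5 - -12 = 17
New sum = old_sum + delta = 100 + (17) = 117

Answer: 117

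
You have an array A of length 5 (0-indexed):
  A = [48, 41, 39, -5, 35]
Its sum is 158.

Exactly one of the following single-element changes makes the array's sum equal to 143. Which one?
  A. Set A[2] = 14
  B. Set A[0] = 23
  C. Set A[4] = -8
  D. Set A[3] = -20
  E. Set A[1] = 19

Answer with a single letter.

Option A: A[2] 39->14, delta=-25, new_sum=158+(-25)=133
Option B: A[0] 48->23, delta=-25, new_sum=158+(-25)=133
Option C: A[4] 35->-8, delta=-43, new_sum=158+(-43)=115
Option D: A[3] -5->-20, delta=-15, new_sum=158+(-15)=143 <-- matches target
Option E: A[1] 41->19, delta=-22, new_sum=158+(-22)=136

Answer: D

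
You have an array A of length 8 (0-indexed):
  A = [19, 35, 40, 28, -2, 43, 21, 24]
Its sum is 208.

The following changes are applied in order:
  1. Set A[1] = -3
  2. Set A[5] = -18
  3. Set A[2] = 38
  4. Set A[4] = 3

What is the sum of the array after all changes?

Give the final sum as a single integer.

Answer: 112

Derivation:
Initial sum: 208
Change 1: A[1] 35 -> -3, delta = -38, sum = 170
Change 2: A[5] 43 -> -18, delta = -61, sum = 109
Change 3: A[2] 40 -> 38, delta = -2, sum = 107
Change 4: A[4] -2 -> 3, delta = 5, sum = 112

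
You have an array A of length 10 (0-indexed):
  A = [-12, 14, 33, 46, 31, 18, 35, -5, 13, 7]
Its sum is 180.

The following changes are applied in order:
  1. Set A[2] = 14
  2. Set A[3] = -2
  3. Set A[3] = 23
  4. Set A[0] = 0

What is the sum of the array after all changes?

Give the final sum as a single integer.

Initial sum: 180
Change 1: A[2] 33 -> 14, delta = -19, sum = 161
Change 2: A[3] 46 -> -2, delta = -48, sum = 113
Change 3: A[3] -2 -> 23, delta = 25, sum = 138
Change 4: A[0] -12 -> 0, delta = 12, sum = 150

Answer: 150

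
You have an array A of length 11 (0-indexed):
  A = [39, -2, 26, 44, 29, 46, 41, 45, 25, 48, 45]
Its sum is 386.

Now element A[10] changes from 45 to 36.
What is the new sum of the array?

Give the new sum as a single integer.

Answer: 377

Derivation:
Old value at index 10: 45
New value at index 10: 36
Delta = 36 - 45 = -9
New sum = old_sum + delta = 386 + (-9) = 377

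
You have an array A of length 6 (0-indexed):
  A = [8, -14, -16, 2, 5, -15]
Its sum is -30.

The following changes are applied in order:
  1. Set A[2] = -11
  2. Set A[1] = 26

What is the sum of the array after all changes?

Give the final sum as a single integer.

Initial sum: -30
Change 1: A[2] -16 -> -11, delta = 5, sum = -25
Change 2: A[1] -14 -> 26, delta = 40, sum = 15

Answer: 15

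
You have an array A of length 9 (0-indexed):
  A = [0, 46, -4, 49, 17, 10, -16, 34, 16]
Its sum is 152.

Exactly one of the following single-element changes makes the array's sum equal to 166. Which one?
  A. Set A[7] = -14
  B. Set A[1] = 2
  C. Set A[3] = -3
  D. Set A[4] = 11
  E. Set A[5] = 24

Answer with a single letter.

Option A: A[7] 34->-14, delta=-48, new_sum=152+(-48)=104
Option B: A[1] 46->2, delta=-44, new_sum=152+(-44)=108
Option C: A[3] 49->-3, delta=-52, new_sum=152+(-52)=100
Option D: A[4] 17->11, delta=-6, new_sum=152+(-6)=146
Option E: A[5] 10->24, delta=14, new_sum=152+(14)=166 <-- matches target

Answer: E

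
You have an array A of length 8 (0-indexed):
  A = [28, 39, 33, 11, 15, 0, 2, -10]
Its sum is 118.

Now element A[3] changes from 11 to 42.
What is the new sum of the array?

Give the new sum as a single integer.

Old value at index 3: 11
New value at index 3: 42
Delta = 42 - 11 = 31
New sum = old_sum + delta = 118 + (31) = 149

Answer: 149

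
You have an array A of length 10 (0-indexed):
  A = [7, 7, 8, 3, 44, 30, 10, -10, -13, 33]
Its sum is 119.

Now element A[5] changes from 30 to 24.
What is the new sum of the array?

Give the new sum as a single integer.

Answer: 113

Derivation:
Old value at index 5: 30
New value at index 5: 24
Delta = 24 - 30 = -6
New sum = old_sum + delta = 119 + (-6) = 113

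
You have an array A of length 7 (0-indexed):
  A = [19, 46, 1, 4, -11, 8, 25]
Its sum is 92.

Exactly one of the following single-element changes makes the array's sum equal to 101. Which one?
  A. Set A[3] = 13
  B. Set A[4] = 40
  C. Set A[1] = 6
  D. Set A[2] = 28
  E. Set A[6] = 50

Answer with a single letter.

Option A: A[3] 4->13, delta=9, new_sum=92+(9)=101 <-- matches target
Option B: A[4] -11->40, delta=51, new_sum=92+(51)=143
Option C: A[1] 46->6, delta=-40, new_sum=92+(-40)=52
Option D: A[2] 1->28, delta=27, new_sum=92+(27)=119
Option E: A[6] 25->50, delta=25, new_sum=92+(25)=117

Answer: A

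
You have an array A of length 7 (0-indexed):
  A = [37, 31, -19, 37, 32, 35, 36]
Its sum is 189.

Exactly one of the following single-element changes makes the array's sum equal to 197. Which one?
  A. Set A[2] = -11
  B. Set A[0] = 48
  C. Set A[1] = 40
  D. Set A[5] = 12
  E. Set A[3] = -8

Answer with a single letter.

Answer: A

Derivation:
Option A: A[2] -19->-11, delta=8, new_sum=189+(8)=197 <-- matches target
Option B: A[0] 37->48, delta=11, new_sum=189+(11)=200
Option C: A[1] 31->40, delta=9, new_sum=189+(9)=198
Option D: A[5] 35->12, delta=-23, new_sum=189+(-23)=166
Option E: A[3] 37->-8, delta=-45, new_sum=189+(-45)=144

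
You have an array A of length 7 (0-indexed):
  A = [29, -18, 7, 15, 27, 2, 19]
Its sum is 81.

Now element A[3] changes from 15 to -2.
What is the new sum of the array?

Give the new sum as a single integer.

Answer: 64

Derivation:
Old value at index 3: 15
New value at index 3: -2
Delta = -2 - 15 = -17
New sum = old_sum + delta = 81 + (-17) = 64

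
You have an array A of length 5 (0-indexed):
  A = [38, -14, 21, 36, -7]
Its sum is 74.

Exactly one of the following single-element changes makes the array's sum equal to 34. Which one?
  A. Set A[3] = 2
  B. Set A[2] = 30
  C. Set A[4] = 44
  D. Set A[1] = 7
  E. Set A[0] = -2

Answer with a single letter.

Option A: A[3] 36->2, delta=-34, new_sum=74+(-34)=40
Option B: A[2] 21->30, delta=9, new_sum=74+(9)=83
Option C: A[4] -7->44, delta=51, new_sum=74+(51)=125
Option D: A[1] -14->7, delta=21, new_sum=74+(21)=95
Option E: A[0] 38->-2, delta=-40, new_sum=74+(-40)=34 <-- matches target

Answer: E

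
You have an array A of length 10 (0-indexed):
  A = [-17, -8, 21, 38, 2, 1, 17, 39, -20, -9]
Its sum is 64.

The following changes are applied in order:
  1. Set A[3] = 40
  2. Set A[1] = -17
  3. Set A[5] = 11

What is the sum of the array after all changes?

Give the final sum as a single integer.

Answer: 67

Derivation:
Initial sum: 64
Change 1: A[3] 38 -> 40, delta = 2, sum = 66
Change 2: A[1] -8 -> -17, delta = -9, sum = 57
Change 3: A[5] 1 -> 11, delta = 10, sum = 67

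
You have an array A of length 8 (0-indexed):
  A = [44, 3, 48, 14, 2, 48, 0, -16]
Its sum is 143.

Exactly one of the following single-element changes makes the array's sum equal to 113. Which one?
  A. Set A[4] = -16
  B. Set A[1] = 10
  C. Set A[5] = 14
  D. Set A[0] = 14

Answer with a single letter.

Option A: A[4] 2->-16, delta=-18, new_sum=143+(-18)=125
Option B: A[1] 3->10, delta=7, new_sum=143+(7)=150
Option C: A[5] 48->14, delta=-34, new_sum=143+(-34)=109
Option D: A[0] 44->14, delta=-30, new_sum=143+(-30)=113 <-- matches target

Answer: D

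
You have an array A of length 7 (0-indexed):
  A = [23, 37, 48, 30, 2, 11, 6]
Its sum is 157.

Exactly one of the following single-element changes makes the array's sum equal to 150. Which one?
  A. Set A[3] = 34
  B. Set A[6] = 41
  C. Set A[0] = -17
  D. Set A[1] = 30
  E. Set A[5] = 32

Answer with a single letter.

Answer: D

Derivation:
Option A: A[3] 30->34, delta=4, new_sum=157+(4)=161
Option B: A[6] 6->41, delta=35, new_sum=157+(35)=192
Option C: A[0] 23->-17, delta=-40, new_sum=157+(-40)=117
Option D: A[1] 37->30, delta=-7, new_sum=157+(-7)=150 <-- matches target
Option E: A[5] 11->32, delta=21, new_sum=157+(21)=178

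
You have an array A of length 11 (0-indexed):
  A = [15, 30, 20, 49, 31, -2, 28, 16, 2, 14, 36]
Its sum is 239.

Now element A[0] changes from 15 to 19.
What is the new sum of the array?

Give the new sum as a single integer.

Answer: 243

Derivation:
Old value at index 0: 15
New value at index 0: 19
Delta = 19 - 15 = 4
New sum = old_sum + delta = 239 + (4) = 243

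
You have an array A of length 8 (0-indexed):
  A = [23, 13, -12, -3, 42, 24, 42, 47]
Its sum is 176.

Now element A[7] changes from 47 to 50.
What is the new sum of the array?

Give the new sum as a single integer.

Answer: 179

Derivation:
Old value at index 7: 47
New value at index 7: 50
Delta = 50 - 47 = 3
New sum = old_sum + delta = 176 + (3) = 179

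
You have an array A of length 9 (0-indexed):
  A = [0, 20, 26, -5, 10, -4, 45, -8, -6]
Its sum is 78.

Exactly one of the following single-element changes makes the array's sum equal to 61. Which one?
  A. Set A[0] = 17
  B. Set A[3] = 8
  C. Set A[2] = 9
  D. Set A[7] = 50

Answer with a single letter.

Option A: A[0] 0->17, delta=17, new_sum=78+(17)=95
Option B: A[3] -5->8, delta=13, new_sum=78+(13)=91
Option C: A[2] 26->9, delta=-17, new_sum=78+(-17)=61 <-- matches target
Option D: A[7] -8->50, delta=58, new_sum=78+(58)=136

Answer: C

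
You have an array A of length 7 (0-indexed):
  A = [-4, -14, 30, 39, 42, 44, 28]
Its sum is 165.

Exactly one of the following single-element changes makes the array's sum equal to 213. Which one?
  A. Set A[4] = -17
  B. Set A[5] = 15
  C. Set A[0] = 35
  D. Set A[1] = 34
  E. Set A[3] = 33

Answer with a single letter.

Answer: D

Derivation:
Option A: A[4] 42->-17, delta=-59, new_sum=165+(-59)=106
Option B: A[5] 44->15, delta=-29, new_sum=165+(-29)=136
Option C: A[0] -4->35, delta=39, new_sum=165+(39)=204
Option D: A[1] -14->34, delta=48, new_sum=165+(48)=213 <-- matches target
Option E: A[3] 39->33, delta=-6, new_sum=165+(-6)=159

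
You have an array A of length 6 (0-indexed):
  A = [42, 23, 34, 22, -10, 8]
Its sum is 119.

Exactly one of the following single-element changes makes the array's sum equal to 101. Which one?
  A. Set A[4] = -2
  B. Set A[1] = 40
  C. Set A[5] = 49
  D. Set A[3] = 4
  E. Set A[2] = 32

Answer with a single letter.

Answer: D

Derivation:
Option A: A[4] -10->-2, delta=8, new_sum=119+(8)=127
Option B: A[1] 23->40, delta=17, new_sum=119+(17)=136
Option C: A[5] 8->49, delta=41, new_sum=119+(41)=160
Option D: A[3] 22->4, delta=-18, new_sum=119+(-18)=101 <-- matches target
Option E: A[2] 34->32, delta=-2, new_sum=119+(-2)=117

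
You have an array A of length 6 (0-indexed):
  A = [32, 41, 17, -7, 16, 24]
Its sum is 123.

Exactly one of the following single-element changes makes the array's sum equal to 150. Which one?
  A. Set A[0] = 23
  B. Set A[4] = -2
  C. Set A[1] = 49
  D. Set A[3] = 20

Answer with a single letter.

Option A: A[0] 32->23, delta=-9, new_sum=123+(-9)=114
Option B: A[4] 16->-2, delta=-18, new_sum=123+(-18)=105
Option C: A[1] 41->49, delta=8, new_sum=123+(8)=131
Option D: A[3] -7->20, delta=27, new_sum=123+(27)=150 <-- matches target

Answer: D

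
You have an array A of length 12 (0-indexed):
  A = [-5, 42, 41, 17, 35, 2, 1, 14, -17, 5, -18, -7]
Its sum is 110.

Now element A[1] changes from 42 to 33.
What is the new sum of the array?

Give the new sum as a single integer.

Answer: 101

Derivation:
Old value at index 1: 42
New value at index 1: 33
Delta = 33 - 42 = -9
New sum = old_sum + delta = 110 + (-9) = 101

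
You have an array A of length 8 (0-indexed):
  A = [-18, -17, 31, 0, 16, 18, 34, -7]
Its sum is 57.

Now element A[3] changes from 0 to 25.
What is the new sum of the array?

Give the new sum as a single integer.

Old value at index 3: 0
New value at index 3: 25
Delta = 25 - 0 = 25
New sum = old_sum + delta = 57 + (25) = 82

Answer: 82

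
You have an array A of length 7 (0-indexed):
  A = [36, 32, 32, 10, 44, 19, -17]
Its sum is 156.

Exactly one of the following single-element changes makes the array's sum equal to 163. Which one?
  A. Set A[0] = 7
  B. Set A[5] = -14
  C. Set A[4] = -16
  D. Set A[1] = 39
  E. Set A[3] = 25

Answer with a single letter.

Answer: D

Derivation:
Option A: A[0] 36->7, delta=-29, new_sum=156+(-29)=127
Option B: A[5] 19->-14, delta=-33, new_sum=156+(-33)=123
Option C: A[4] 44->-16, delta=-60, new_sum=156+(-60)=96
Option D: A[1] 32->39, delta=7, new_sum=156+(7)=163 <-- matches target
Option E: A[3] 10->25, delta=15, new_sum=156+(15)=171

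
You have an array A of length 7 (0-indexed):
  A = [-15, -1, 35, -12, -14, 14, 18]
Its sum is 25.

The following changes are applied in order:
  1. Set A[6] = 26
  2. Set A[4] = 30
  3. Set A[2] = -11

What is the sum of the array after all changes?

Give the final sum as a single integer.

Answer: 31

Derivation:
Initial sum: 25
Change 1: A[6] 18 -> 26, delta = 8, sum = 33
Change 2: A[4] -14 -> 30, delta = 44, sum = 77
Change 3: A[2] 35 -> -11, delta = -46, sum = 31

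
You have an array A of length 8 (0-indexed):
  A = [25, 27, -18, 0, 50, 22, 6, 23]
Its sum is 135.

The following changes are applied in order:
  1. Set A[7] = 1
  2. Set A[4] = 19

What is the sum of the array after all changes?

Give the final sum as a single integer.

Initial sum: 135
Change 1: A[7] 23 -> 1, delta = -22, sum = 113
Change 2: A[4] 50 -> 19, delta = -31, sum = 82

Answer: 82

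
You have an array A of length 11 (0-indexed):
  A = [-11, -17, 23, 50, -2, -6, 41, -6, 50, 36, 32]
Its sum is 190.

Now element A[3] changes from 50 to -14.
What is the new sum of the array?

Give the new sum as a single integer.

Old value at index 3: 50
New value at index 3: -14
Delta = -14 - 50 = -64
New sum = old_sum + delta = 190 + (-64) = 126

Answer: 126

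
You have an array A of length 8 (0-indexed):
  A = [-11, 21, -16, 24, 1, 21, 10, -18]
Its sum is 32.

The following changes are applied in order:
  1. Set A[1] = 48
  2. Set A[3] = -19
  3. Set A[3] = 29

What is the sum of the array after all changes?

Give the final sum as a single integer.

Initial sum: 32
Change 1: A[1] 21 -> 48, delta = 27, sum = 59
Change 2: A[3] 24 -> -19, delta = -43, sum = 16
Change 3: A[3] -19 -> 29, delta = 48, sum = 64

Answer: 64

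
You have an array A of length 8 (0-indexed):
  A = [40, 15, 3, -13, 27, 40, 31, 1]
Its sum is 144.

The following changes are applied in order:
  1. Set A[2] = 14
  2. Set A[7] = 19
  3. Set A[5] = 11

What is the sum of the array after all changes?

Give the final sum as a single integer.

Initial sum: 144
Change 1: A[2] 3 -> 14, delta = 11, sum = 155
Change 2: A[7] 1 -> 19, delta = 18, sum = 173
Change 3: A[5] 40 -> 11, delta = -29, sum = 144

Answer: 144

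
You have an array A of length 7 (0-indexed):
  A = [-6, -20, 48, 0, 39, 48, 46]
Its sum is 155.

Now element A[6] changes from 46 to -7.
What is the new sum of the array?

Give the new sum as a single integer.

Answer: 102

Derivation:
Old value at index 6: 46
New value at index 6: -7
Delta = -7 - 46 = -53
New sum = old_sum + delta = 155 + (-53) = 102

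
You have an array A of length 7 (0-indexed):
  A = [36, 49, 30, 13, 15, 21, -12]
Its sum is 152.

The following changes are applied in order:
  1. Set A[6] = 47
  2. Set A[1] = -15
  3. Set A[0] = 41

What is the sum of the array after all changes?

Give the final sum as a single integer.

Initial sum: 152
Change 1: A[6] -12 -> 47, delta = 59, sum = 211
Change 2: A[1] 49 -> -15, delta = -64, sum = 147
Change 3: A[0] 36 -> 41, delta = 5, sum = 152

Answer: 152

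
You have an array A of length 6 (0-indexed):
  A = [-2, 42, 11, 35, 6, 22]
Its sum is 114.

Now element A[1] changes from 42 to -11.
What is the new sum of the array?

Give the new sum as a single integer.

Answer: 61

Derivation:
Old value at index 1: 42
New value at index 1: -11
Delta = -11 - 42 = -53
New sum = old_sum + delta = 114 + (-53) = 61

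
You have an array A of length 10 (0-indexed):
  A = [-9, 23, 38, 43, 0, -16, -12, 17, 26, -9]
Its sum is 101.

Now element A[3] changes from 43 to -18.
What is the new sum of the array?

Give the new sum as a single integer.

Old value at index 3: 43
New value at index 3: -18
Delta = -18 - 43 = -61
New sum = old_sum + delta = 101 + (-61) = 40

Answer: 40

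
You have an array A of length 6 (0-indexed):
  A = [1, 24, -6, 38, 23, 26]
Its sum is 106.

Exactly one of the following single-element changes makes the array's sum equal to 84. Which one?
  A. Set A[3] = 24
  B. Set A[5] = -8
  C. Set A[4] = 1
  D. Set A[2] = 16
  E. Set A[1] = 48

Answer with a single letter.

Answer: C

Derivation:
Option A: A[3] 38->24, delta=-14, new_sum=106+(-14)=92
Option B: A[5] 26->-8, delta=-34, new_sum=106+(-34)=72
Option C: A[4] 23->1, delta=-22, new_sum=106+(-22)=84 <-- matches target
Option D: A[2] -6->16, delta=22, new_sum=106+(22)=128
Option E: A[1] 24->48, delta=24, new_sum=106+(24)=130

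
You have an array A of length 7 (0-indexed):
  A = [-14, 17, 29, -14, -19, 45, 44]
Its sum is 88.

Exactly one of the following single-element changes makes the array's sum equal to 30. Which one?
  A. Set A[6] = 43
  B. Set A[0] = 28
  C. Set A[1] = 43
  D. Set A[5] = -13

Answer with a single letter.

Answer: D

Derivation:
Option A: A[6] 44->43, delta=-1, new_sum=88+(-1)=87
Option B: A[0] -14->28, delta=42, new_sum=88+(42)=130
Option C: A[1] 17->43, delta=26, new_sum=88+(26)=114
Option D: A[5] 45->-13, delta=-58, new_sum=88+(-58)=30 <-- matches target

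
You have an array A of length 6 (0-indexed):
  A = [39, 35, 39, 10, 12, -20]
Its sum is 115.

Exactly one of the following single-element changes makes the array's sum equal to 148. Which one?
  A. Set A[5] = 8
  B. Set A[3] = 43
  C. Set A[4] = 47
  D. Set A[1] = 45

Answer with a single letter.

Answer: B

Derivation:
Option A: A[5] -20->8, delta=28, new_sum=115+(28)=143
Option B: A[3] 10->43, delta=33, new_sum=115+(33)=148 <-- matches target
Option C: A[4] 12->47, delta=35, new_sum=115+(35)=150
Option D: A[1] 35->45, delta=10, new_sum=115+(10)=125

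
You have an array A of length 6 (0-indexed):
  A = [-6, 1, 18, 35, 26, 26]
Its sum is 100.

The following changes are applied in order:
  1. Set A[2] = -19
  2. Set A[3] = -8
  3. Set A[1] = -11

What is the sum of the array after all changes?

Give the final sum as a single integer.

Answer: 8

Derivation:
Initial sum: 100
Change 1: A[2] 18 -> -19, delta = -37, sum = 63
Change 2: A[3] 35 -> -8, delta = -43, sum = 20
Change 3: A[1] 1 -> -11, delta = -12, sum = 8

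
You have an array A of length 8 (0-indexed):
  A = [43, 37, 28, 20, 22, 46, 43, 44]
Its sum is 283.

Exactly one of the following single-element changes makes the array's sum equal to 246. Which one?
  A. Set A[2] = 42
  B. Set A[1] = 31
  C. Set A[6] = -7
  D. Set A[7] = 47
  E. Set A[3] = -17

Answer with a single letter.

Option A: A[2] 28->42, delta=14, new_sum=283+(14)=297
Option B: A[1] 37->31, delta=-6, new_sum=283+(-6)=277
Option C: A[6] 43->-7, delta=-50, new_sum=283+(-50)=233
Option D: A[7] 44->47, delta=3, new_sum=283+(3)=286
Option E: A[3] 20->-17, delta=-37, new_sum=283+(-37)=246 <-- matches target

Answer: E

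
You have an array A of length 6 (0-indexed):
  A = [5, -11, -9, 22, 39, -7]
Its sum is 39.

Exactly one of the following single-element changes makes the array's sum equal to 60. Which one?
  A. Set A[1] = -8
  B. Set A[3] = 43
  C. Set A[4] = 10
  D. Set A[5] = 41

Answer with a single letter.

Answer: B

Derivation:
Option A: A[1] -11->-8, delta=3, new_sum=39+(3)=42
Option B: A[3] 22->43, delta=21, new_sum=39+(21)=60 <-- matches target
Option C: A[4] 39->10, delta=-29, new_sum=39+(-29)=10
Option D: A[5] -7->41, delta=48, new_sum=39+(48)=87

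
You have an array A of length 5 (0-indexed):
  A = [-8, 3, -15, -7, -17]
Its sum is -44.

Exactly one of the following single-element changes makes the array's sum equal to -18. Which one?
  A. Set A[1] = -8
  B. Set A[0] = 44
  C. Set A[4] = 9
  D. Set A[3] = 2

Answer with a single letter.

Answer: C

Derivation:
Option A: A[1] 3->-8, delta=-11, new_sum=-44+(-11)=-55
Option B: A[0] -8->44, delta=52, new_sum=-44+(52)=8
Option C: A[4] -17->9, delta=26, new_sum=-44+(26)=-18 <-- matches target
Option D: A[3] -7->2, delta=9, new_sum=-44+(9)=-35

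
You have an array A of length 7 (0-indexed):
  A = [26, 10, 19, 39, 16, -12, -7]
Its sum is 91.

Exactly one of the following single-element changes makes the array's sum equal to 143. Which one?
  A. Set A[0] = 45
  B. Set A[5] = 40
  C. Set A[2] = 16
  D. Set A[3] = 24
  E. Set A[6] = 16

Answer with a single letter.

Option A: A[0] 26->45, delta=19, new_sum=91+(19)=110
Option B: A[5] -12->40, delta=52, new_sum=91+(52)=143 <-- matches target
Option C: A[2] 19->16, delta=-3, new_sum=91+(-3)=88
Option D: A[3] 39->24, delta=-15, new_sum=91+(-15)=76
Option E: A[6] -7->16, delta=23, new_sum=91+(23)=114

Answer: B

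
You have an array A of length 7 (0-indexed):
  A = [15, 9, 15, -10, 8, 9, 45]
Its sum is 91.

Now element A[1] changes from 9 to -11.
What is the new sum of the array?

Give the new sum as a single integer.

Old value at index 1: 9
New value at index 1: -11
Delta = -11 - 9 = -20
New sum = old_sum + delta = 91 + (-20) = 71

Answer: 71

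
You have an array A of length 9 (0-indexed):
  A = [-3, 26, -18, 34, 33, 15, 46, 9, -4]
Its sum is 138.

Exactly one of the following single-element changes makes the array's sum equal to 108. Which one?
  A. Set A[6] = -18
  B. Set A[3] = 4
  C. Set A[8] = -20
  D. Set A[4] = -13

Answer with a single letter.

Option A: A[6] 46->-18, delta=-64, new_sum=138+(-64)=74
Option B: A[3] 34->4, delta=-30, new_sum=138+(-30)=108 <-- matches target
Option C: A[8] -4->-20, delta=-16, new_sum=138+(-16)=122
Option D: A[4] 33->-13, delta=-46, new_sum=138+(-46)=92

Answer: B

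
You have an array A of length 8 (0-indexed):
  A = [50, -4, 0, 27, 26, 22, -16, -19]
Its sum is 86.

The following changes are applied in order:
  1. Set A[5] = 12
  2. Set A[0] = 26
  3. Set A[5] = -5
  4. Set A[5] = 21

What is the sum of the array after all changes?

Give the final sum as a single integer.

Initial sum: 86
Change 1: A[5] 22 -> 12, delta = -10, sum = 76
Change 2: A[0] 50 -> 26, delta = -24, sum = 52
Change 3: A[5] 12 -> -5, delta = -17, sum = 35
Change 4: A[5] -5 -> 21, delta = 26, sum = 61

Answer: 61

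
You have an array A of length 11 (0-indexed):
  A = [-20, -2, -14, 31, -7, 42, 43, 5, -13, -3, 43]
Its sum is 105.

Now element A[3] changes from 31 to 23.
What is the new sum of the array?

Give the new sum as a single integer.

Answer: 97

Derivation:
Old value at index 3: 31
New value at index 3: 23
Delta = 23 - 31 = -8
New sum = old_sum + delta = 105 + (-8) = 97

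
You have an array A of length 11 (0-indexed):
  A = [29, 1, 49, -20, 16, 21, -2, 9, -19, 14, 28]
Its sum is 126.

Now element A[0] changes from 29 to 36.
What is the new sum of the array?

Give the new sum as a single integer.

Answer: 133

Derivation:
Old value at index 0: 29
New value at index 0: 36
Delta = 36 - 29 = 7
New sum = old_sum + delta = 126 + (7) = 133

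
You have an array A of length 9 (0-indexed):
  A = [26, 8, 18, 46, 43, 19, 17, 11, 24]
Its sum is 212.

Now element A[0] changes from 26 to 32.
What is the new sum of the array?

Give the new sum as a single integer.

Answer: 218

Derivation:
Old value at index 0: 26
New value at index 0: 32
Delta = 32 - 26 = 6
New sum = old_sum + delta = 212 + (6) = 218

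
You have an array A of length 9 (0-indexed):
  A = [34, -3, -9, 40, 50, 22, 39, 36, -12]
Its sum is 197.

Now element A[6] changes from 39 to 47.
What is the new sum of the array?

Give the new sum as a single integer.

Old value at index 6: 39
New value at index 6: 47
Delta = 47 - 39 = 8
New sum = old_sum + delta = 197 + (8) = 205

Answer: 205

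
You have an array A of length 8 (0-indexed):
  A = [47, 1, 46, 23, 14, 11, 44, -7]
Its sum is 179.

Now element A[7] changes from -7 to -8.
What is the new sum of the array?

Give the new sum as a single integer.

Answer: 178

Derivation:
Old value at index 7: -7
New value at index 7: -8
Delta = -8 - -7 = -1
New sum = old_sum + delta = 179 + (-1) = 178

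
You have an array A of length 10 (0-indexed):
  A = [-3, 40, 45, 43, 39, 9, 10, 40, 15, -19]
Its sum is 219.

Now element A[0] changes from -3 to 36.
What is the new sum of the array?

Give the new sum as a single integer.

Answer: 258

Derivation:
Old value at index 0: -3
New value at index 0: 36
Delta = 36 - -3 = 39
New sum = old_sum + delta = 219 + (39) = 258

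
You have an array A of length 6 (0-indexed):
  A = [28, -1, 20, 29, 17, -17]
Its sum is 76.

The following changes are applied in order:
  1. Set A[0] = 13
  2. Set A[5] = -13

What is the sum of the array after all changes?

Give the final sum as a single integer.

Answer: 65

Derivation:
Initial sum: 76
Change 1: A[0] 28 -> 13, delta = -15, sum = 61
Change 2: A[5] -17 -> -13, delta = 4, sum = 65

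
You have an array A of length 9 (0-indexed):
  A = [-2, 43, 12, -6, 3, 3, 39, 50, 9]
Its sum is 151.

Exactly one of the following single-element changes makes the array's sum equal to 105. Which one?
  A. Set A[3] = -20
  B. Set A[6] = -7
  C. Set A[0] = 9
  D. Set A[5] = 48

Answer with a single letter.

Answer: B

Derivation:
Option A: A[3] -6->-20, delta=-14, new_sum=151+(-14)=137
Option B: A[6] 39->-7, delta=-46, new_sum=151+(-46)=105 <-- matches target
Option C: A[0] -2->9, delta=11, new_sum=151+(11)=162
Option D: A[5] 3->48, delta=45, new_sum=151+(45)=196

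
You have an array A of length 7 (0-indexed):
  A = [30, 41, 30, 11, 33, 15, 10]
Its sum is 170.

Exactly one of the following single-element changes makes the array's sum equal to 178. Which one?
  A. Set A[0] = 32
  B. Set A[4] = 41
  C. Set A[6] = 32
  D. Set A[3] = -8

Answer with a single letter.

Option A: A[0] 30->32, delta=2, new_sum=170+(2)=172
Option B: A[4] 33->41, delta=8, new_sum=170+(8)=178 <-- matches target
Option C: A[6] 10->32, delta=22, new_sum=170+(22)=192
Option D: A[3] 11->-8, delta=-19, new_sum=170+(-19)=151

Answer: B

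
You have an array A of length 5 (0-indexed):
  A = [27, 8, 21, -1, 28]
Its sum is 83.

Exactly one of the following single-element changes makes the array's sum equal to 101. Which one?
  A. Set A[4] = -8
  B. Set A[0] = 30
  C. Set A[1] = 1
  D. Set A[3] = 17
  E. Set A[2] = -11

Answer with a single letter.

Answer: D

Derivation:
Option A: A[4] 28->-8, delta=-36, new_sum=83+(-36)=47
Option B: A[0] 27->30, delta=3, new_sum=83+(3)=86
Option C: A[1] 8->1, delta=-7, new_sum=83+(-7)=76
Option D: A[3] -1->17, delta=18, new_sum=83+(18)=101 <-- matches target
Option E: A[2] 21->-11, delta=-32, new_sum=83+(-32)=51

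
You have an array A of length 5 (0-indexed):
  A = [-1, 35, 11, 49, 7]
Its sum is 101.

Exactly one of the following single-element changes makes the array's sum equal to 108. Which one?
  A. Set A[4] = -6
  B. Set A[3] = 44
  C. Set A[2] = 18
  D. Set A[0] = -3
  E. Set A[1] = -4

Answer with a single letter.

Answer: C

Derivation:
Option A: A[4] 7->-6, delta=-13, new_sum=101+(-13)=88
Option B: A[3] 49->44, delta=-5, new_sum=101+(-5)=96
Option C: A[2] 11->18, delta=7, new_sum=101+(7)=108 <-- matches target
Option D: A[0] -1->-3, delta=-2, new_sum=101+(-2)=99
Option E: A[1] 35->-4, delta=-39, new_sum=101+(-39)=62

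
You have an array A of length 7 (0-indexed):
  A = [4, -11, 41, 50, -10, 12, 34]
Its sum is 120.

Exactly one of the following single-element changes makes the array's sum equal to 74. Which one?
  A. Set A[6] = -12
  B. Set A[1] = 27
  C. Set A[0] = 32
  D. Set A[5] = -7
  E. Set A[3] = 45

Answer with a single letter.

Option A: A[6] 34->-12, delta=-46, new_sum=120+(-46)=74 <-- matches target
Option B: A[1] -11->27, delta=38, new_sum=120+(38)=158
Option C: A[0] 4->32, delta=28, new_sum=120+(28)=148
Option D: A[5] 12->-7, delta=-19, new_sum=120+(-19)=101
Option E: A[3] 50->45, delta=-5, new_sum=120+(-5)=115

Answer: A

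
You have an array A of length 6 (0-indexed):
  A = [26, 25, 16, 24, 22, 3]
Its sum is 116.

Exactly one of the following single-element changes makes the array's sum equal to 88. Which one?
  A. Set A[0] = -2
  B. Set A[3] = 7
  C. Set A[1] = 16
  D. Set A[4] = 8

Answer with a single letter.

Option A: A[0] 26->-2, delta=-28, new_sum=116+(-28)=88 <-- matches target
Option B: A[3] 24->7, delta=-17, new_sum=116+(-17)=99
Option C: A[1] 25->16, delta=-9, new_sum=116+(-9)=107
Option D: A[4] 22->8, delta=-14, new_sum=116+(-14)=102

Answer: A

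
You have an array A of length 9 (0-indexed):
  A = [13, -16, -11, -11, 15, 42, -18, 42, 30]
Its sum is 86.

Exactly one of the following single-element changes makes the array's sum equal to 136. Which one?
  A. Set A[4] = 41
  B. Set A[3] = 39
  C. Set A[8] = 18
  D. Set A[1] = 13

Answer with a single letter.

Answer: B

Derivation:
Option A: A[4] 15->41, delta=26, new_sum=86+(26)=112
Option B: A[3] -11->39, delta=50, new_sum=86+(50)=136 <-- matches target
Option C: A[8] 30->18, delta=-12, new_sum=86+(-12)=74
Option D: A[1] -16->13, delta=29, new_sum=86+(29)=115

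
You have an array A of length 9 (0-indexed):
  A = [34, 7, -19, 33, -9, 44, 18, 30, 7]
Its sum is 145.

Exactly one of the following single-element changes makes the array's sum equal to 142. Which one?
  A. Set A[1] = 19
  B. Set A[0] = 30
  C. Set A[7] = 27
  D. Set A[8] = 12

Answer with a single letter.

Option A: A[1] 7->19, delta=12, new_sum=145+(12)=157
Option B: A[0] 34->30, delta=-4, new_sum=145+(-4)=141
Option C: A[7] 30->27, delta=-3, new_sum=145+(-3)=142 <-- matches target
Option D: A[8] 7->12, delta=5, new_sum=145+(5)=150

Answer: C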